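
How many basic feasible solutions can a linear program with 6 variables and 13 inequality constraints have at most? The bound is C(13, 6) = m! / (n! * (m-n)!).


Each vertex corresponds to some choice of n active constraints out of m, so the number of vertices is at most C(m, n) = m! / (n!(m-n)!).
m = 13, n = 6
Numerator: 13 * 12 * 11 * 10 * 9 * 8
Denominator: 6! = 720
C(13, 6) = 1716


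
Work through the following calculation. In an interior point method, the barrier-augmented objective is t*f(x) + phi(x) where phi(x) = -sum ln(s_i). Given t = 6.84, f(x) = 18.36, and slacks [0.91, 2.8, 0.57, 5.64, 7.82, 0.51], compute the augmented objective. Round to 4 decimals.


Step 1: Compute log-barrier.
ln values: [-0.0943, 1.0296, -0.5621, 1.7299, 2.0567, -0.6733]
phi = -(-0.0943 + 1.0296 - 0.5621 + 1.7299 + 2.0567 - 0.6733) = -3.4864
Step 2: Compute augmented objective.
t*f(x) = 6.84*18.36 = 125.5824
Total = 125.5824 - 3.4864 = 122.096


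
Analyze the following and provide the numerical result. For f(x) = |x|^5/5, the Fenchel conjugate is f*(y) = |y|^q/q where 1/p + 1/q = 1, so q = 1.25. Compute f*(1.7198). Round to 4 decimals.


The conjugate exponent q satisfies 1/p + 1/q = 1.
p = 5, so q = 5/(5 - 1) = 1.25
|y|^q = 1.7198^1.25 = 1.9695
f*(1.7198) = 1.9695 / 1.25 = 1.5756


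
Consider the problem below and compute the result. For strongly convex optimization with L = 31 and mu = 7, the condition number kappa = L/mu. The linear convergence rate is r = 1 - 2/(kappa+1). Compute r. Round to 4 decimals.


Step 1: Compute the condition number.
kappa = L/mu = 31/7 = 4.4286
Step 2: Compute the convergence rate.
r = 1 - 2/(kappa + 1) = 1 - 2*mu/(L + mu) = (L - mu)/(L + mu) = 24/38 = 0.6316


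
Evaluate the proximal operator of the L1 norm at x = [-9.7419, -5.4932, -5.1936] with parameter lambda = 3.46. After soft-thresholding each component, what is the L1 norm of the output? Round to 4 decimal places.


Soft-thresholding with lambda = 3.46:
prox(-9.7419) = sign(-9.7419)*max(|-9.7419| - 3.46, 0) = -6.2819
prox(-5.4932) = sign(-5.4932)*max(|-5.4932| - 3.46, 0) = -2.0332
prox(-5.1936) = sign(-5.1936)*max(|-5.1936| - 3.46, 0) = -1.7336
prox(x) = [-6.2819, -2.0332, -1.7336]
||prox(x)||_1 = 6.2819 + 2.0332 + 1.7336 = 10.0487


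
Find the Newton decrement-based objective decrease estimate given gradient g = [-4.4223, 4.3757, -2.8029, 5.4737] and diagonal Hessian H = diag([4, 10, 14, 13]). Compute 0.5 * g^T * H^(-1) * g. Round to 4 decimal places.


Step 1: H is diagonal, so H^(-1) * g = [-1.1056, 0.4376, -0.2002, 0.4211].
Step 2: g^T H^(-1) g = sum_i g_i^2 / H_ii
  = (-4.4223)^2/4 + (4.3757)^2/10 + (-2.8029)^2/14 + (5.4737)^2/13
  = 4.8892 + 1.9147 + 0.5612 + 2.3047 = 9.6697
Step 3: Objective decrease = 0.5 * g^T H^(-1) g = 4.8349


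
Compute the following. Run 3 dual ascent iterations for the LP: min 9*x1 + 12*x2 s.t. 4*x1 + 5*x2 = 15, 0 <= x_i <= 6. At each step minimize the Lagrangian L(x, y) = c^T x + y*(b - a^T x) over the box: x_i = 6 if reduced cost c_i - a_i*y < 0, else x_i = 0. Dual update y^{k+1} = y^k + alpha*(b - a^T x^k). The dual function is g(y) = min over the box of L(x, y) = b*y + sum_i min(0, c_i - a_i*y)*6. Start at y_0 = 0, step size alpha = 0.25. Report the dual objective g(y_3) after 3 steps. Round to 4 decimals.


Dual ascent for LP: min 9*x1 + 12*x2, 4*x1 + 5*x2 = 15, 0 <= x_i <= 6
Step 1: y^k = 0.0, reduced costs: (9.0, 12.0)
  x^k = (0.0, 0.0), subgradient = b - a^T x = 15.0
  y^{k+1} = 0.0 + 0.25*15.0 = 3.75
Step 2: y^k = 3.75, reduced costs: (-6.0, -6.75)
  x^k = (6.0, 6.0), subgradient = b - a^T x = -39.0
  y^{k+1} = 3.75 + 0.25*-39.0 = -6.0
Step 3: y^k = -6.0, reduced costs: (33.0, 42.0)
  x^k = (0.0, 0.0), subgradient = b - a^T x = 15.0
  y^{k+1} = -6.0 + 0.25*15.0 = -2.25
Dual objective at y_3 = -2.25: reduced costs (18.0, 23.25), box minimizer x = (0.0, 0.0)
g(y_3) = b*y + (c1 - a1*y)*x1 + (c2 - a2*y)*x2 = 15*(-2.25) + 18.0*0.0 + 23.25*0.0 = -33.75 + 0.0 + 0.0 = -33.75


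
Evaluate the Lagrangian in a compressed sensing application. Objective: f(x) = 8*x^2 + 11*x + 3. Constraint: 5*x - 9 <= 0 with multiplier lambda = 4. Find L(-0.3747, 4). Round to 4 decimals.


Step 1: Evaluate f(x).
f(-0.3747) = 8*(-0.3747)^2 + 11*(-0.3747) + 3 = 0.0015
Step 2: Evaluate g(x).
g(-0.3747) = 5*-0.3747 - 9 = -10.8735
Step 3: Compute Lagrangian.
L = 0.0015 + 4*-10.8735 = -43.4925


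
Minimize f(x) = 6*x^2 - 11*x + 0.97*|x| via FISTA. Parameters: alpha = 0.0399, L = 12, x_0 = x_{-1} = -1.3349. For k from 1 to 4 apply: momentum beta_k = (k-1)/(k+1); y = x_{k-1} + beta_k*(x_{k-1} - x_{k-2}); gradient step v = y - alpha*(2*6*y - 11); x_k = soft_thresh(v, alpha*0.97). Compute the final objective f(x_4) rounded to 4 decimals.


FISTA on f(x) = 6*x^2 - 11*x + 0.97*|x|
L = 12, alpha = 0.0399
Iteration 1: beta = 0.0, y = -1.3349 + 0.0*(-1.3349 + 1.3349) = -1.3349
  grad(y) = -27.0188, v = y - alpha*grad = -0.2568
  prox(v) = soft_thresh(-0.2568, 0.0387) = -0.2181
Iteration 2: beta = 0.3333, y = -0.2181 + 0.3333*(-0.2181 + 1.3349) = 0.1541
  grad(y) = -9.1508, v = y - alpha*grad = 0.5192
  prox(v) = soft_thresh(0.5192, 0.0387) = 0.4805
Iteration 3: beta = 0.5, y = 0.4805 + 0.5*(0.4805 + 0.2181) = 0.8298
  grad(y) = -1.0418, v = y - alpha*grad = 0.8714
  prox(v) = soft_thresh(0.8714, 0.0387) = 0.8327
Iteration 4: beta = 0.6, y = 0.8327 + 0.6*(0.8327 - 0.4805) = 1.044
  grad(y) = 1.5284, v = y - alpha*grad = 0.983
  prox(v) = soft_thresh(0.983, 0.0387) = 0.9443
f(x_4) = 6*0.9443^2 - 11*0.9443 + 0.97*|0.9443| = -4.1211


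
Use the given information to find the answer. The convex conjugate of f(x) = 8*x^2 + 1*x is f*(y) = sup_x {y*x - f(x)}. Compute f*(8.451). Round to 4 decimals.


f*(y) = sup_x {y*x - a*x^2 - b*x} = sup_x {(y-b)*x - a*x^2}
FOC: (y - b) - 2a*x = 0 => x* = (y - b)/(2a)
x* = (8.451 - 1)/(2*8) = 0.4657
f*(8.451) = (y-b)^2/(4a) = (8.451 - 1)^2/(4*8)
= 55.5174/32 = 1.7349


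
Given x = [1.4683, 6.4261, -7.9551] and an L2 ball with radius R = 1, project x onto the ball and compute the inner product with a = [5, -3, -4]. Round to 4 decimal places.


Step 1: Compute ||x|| (intermediates to 6 decimals).
||x|| = sqrt(1.4683^2 + 6.4261^2 + (-7.9551)^2) = 10.331228
Step 2: Project.
Since ||x|| > R, scale = R/||x|| = 1/10.331228 = 0.096794, proj(x) = scale * x
proj(x) = [0.142123, 0.622008, -0.770006]
Step 3: Dot product.
a^T * proj(x) = 5*0.142123 - 3*0.622008 - 4*(-0.770006) = 1.9246


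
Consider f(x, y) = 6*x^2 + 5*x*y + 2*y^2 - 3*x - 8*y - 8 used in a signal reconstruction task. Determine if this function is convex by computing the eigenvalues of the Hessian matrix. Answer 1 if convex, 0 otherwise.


The Hessian of f(x,y) = 6*x^2 + 5*x*y + 2*y^2 - 3*x - 8*y - 8 is:
H = [[12, 5], [5, 4]]
Trace = 12 + 4 = 16
Determinant = 12*4 - (5)^2 = 23
Discriminant = (16)^2 - 4*23 = 164.0
Eigenvalues: lambda_1 = 1.5969, lambda_2 = 14.4031
The function is convex.

1


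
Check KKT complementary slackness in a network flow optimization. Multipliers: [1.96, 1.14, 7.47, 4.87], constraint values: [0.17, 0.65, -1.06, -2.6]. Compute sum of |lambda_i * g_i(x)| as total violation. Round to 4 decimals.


KKT complementary slackness check:
lambda_1 * g_1 = 1.96 * 0.17 = 0.3332
lambda_2 * g_2 = 1.14 * 0.65 = 0.741
lambda_3 * g_3 = 7.47 * -1.06 = -7.9182
lambda_4 * g_4 = 4.87 * -2.6 = -12.662
Total violation = 0.3332 + 0.741 + 7.9182 + 12.662 = 21.6544


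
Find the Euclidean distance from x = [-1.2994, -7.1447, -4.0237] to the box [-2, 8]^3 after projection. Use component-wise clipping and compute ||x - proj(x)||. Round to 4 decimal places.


Project each component onto [-2, 8].
clip(-1.2994) = -1.2994, clip(-7.1447) = -2.0, clip(-4.0237) = -2.0
Projection = [-1.2994, -2.0, -2.0]
Squared diffs: [0.0, 26.4679, 4.0954]
Distance = sqrt(30.5633) = 5.5284


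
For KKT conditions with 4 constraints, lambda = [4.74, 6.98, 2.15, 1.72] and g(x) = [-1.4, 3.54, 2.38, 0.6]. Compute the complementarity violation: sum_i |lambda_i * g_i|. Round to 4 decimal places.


KKT complementary slackness check:
lambda_1 * g_1 = 4.74 * -1.4 = -6.636
lambda_2 * g_2 = 6.98 * 3.54 = 24.7092
lambda_3 * g_3 = 2.15 * 2.38 = 5.117
lambda_4 * g_4 = 1.72 * 0.6 = 1.032
Total violation = 6.636 + 24.7092 + 5.117 + 1.032 = 37.4942


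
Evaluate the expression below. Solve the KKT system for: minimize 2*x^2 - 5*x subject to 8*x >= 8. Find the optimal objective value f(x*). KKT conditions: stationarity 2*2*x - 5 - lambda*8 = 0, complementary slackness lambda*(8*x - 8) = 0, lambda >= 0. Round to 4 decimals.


Step 1: Try lambda = 0 (constraint inactive).
Stationarity: 2*2*x - 5 = 0
x* = 5/(2*2) = 1.25
Check constraint: 8*1.25 = 10.0 >= 8 -- satisfied.
Step 2: Compute optimal value.
f(x*) = 2*1.25^2 - 5*1.25 = -3.125


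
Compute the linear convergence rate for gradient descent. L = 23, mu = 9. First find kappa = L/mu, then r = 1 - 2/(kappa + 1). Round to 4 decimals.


Step 1: Compute the condition number.
kappa = L/mu = 23/9 = 2.5556
Step 2: Compute the convergence rate.
r = 1 - 2/(kappa + 1) = 1 - 2*mu/(L + mu) = (L - mu)/(L + mu) = 14/32 = 0.4375


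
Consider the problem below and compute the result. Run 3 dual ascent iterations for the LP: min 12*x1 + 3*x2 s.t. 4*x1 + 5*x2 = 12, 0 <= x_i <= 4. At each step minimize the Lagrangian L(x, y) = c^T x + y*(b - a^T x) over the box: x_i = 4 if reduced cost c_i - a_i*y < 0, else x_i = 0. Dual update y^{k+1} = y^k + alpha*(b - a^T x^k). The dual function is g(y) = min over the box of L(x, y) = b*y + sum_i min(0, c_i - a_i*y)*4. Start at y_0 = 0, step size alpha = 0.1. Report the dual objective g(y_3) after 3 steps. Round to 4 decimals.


Dual ascent for LP: min 12*x1 + 3*x2, 4*x1 + 5*x2 = 12, 0 <= x_i <= 4
Step 1: y^k = 0.0, reduced costs: (12.0, 3.0)
  x^k = (0.0, 0.0), subgradient = b - a^T x = 12.0
  y^{k+1} = 0.0 + 0.1*12.0 = 1.2
Step 2: y^k = 1.2, reduced costs: (7.2, -3.0)
  x^k = (0.0, 4.0), subgradient = b - a^T x = -8.0
  y^{k+1} = 1.2 + 0.1*-8.0 = 0.4
Step 3: y^k = 0.4, reduced costs: (10.4, 1.0)
  x^k = (0.0, 0.0), subgradient = b - a^T x = 12.0
  y^{k+1} = 0.4 + 0.1*12.0 = 1.6
Dual objective at y_3 = 1.6: reduced costs (5.6, -5.0), box minimizer x = (0.0, 4.0)
g(y_3) = b*y + (c1 - a1*y)*x1 + (c2 - a2*y)*x2 = 12*1.6 + 5.6*0.0 + (-5.0)*4.0 = 19.2 + 0.0 - 20.0 = -0.8


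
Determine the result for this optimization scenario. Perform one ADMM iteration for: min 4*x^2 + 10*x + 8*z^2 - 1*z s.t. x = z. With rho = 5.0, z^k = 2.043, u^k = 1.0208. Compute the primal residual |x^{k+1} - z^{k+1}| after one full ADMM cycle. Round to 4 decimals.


ADMM iteration with rho = 5.0, z^k = 2.043, u^k = 1.0208
Step 1: x-update.
Minimize 4*x^2 + 10*x + (5.0/2)*(x - 2.043 + 1.0208)^2
FOC: (2*4 + 5.0)*x = -10 + 5.0*(2.043 - 1.0208)
x^{k+1} = -0.3761
Step 2: z-update.
Minimize 8*z^2 - 1*z + (5.0/2)*(-0.3761 - z + 1.0208)^2
FOC: (2*8 + 5.0)*z = 1 + 5.0*(-0.3761 + 1.0208)
z^{k+1} = 0.2011
Step 3: u-update.
u^{k+1} = 1.0208 - 0.3761 - 0.2011 = 0.4436
Step 4: Primal residual = |-0.3761 - 0.2011| = 0.5772


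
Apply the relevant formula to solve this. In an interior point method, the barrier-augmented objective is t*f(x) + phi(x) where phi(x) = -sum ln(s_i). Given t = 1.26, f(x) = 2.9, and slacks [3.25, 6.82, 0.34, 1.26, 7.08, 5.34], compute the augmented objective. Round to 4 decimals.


Step 1: Compute log-barrier.
ln values: [1.1787, 1.9199, -1.0788, 0.2311, 1.9573, 1.6752]
phi = -(1.1787 + 1.9199 - 1.0788 + 0.2311 + 1.9573 + 1.6752) = -5.8833
Step 2: Compute augmented objective.
t*f(x) = 1.26*2.9 = 3.654
Total = 3.654 - 5.8833 = -2.2293


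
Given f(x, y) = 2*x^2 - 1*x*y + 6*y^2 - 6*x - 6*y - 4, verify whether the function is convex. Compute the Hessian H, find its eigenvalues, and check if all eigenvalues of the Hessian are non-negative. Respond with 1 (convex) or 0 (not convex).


The Hessian of f(x,y) = 2*x^2 - 1*x*y + 6*y^2 - 6*x - 6*y - 4 is:
H = [[4, -1], [-1, 12]]
Trace = 4 + 12 = 16
Determinant = 4*12 - (-1)^2 = 47
Discriminant = (16)^2 - 4*47 = 68.0
Eigenvalues: lambda_1 = 3.8769, lambda_2 = 12.1231
The function is convex.

1


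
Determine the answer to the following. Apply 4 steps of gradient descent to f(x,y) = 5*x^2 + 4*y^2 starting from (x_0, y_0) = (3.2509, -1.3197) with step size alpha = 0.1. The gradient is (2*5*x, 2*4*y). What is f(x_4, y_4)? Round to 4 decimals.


Gradient descent on f(x,y) = 5*x^2 + 4*y^2.
Starting point: (3.2509, -1.3197), alpha = 0.1
Step 1: grad_x = 2*5*3.2509 = 32.509, grad_y = 2*4*-1.3197 = -10.5576
  x_1 = 3.2509 - 0.1*32.509 = 0.0
  y_1 = -1.3197 - 0.1*-10.5576 = -0.2639
Step 2: grad_x = 2*5*0.0 = 0.0, grad_y = 2*4*-0.2639 = -2.1115
  x_2 = 0.0 - 0.1*0.0 = 0.0
  y_2 = -0.2639 - 0.1*-2.1115 = -0.0528
Step 3: grad_x = 2*5*0.0 = 0.0, grad_y = 2*4*-0.0528 = -0.4223
  x_3 = 0.0 - 0.1*0.0 = 0.0
  y_3 = -0.0528 - 0.1*-0.4223 = -0.0106
Step 4: grad_x = 2*5*0.0 = 0.0, grad_y = 2*4*-0.0106 = -0.0845
  x_4 = 0.0 - 0.1*0.0 = 0.0
  y_4 = -0.0106 - 0.1*-0.0845 = -0.0021
f(0.0, -0.0021) = 5*0.0^2 + 4*(-0.0021)^2 = 0.0


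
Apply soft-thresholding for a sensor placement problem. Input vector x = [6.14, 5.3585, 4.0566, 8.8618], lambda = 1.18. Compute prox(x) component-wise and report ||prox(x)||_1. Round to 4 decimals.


Soft-thresholding with lambda = 1.18:
prox(6.14) = sign(6.14)*max(|6.14| - 1.18, 0) = 4.96
prox(5.3585) = sign(5.3585)*max(|5.3585| - 1.18, 0) = 4.1785
prox(4.0566) = sign(4.0566)*max(|4.0566| - 1.18, 0) = 2.8766
prox(8.8618) = sign(8.8618)*max(|8.8618| - 1.18, 0) = 7.6818
prox(x) = [4.96, 4.1785, 2.8766, 7.6818]
||prox(x)||_1 = 4.96 + 4.1785 + 2.8766 + 7.6818 = 19.6969


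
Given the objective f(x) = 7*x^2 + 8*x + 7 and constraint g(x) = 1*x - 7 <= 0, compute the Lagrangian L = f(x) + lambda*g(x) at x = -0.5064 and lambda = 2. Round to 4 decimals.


Step 1: Evaluate f(x).
f(-0.5064) = 7*(-0.5064)^2 + 8*(-0.5064) + 7 = 4.7439
Step 2: Evaluate g(x).
g(-0.5064) = 1*-0.5064 - 7 = -7.5064
Step 3: Compute Lagrangian.
L = 4.7439 + 2*-7.5064 = -10.2689


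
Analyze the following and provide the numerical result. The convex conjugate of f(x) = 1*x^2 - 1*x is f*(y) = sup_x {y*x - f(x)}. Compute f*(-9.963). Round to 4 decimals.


f*(y) = sup_x {y*x - a*x^2 - b*x} = sup_x {(y-b)*x - a*x^2}
FOC: (y - b) - 2a*x = 0 => x* = (y - b)/(2a)
x* = (-9.963 + 1)/(2*1) = -4.4815
f*(-9.963) = (y-b)^2/(4a) = (-9.963 + 1)^2/(4*1)
= 80.3354/4 = 20.0838


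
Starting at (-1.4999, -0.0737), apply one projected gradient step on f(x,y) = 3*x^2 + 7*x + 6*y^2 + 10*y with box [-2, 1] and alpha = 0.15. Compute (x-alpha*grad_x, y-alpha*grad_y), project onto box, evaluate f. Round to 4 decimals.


Step 1: Compute gradient at (-1.4999, -0.0737).
grad_x = 2*3*-1.4999 + 7 = -1.9994
grad_y = 2*6*-0.0737 + 10 = 9.1156
Step 2: Gradient step.
x_raw = -1.4999 - 0.15*-1.9994 = -1.2
y_raw = -0.0737 - 0.15*9.1156 = -1.441
Step 3: Project onto [-2, 1].
x_proj = clip(-1.2) = -1.2
y_proj = clip(-1.441) = -1.441
Step 4: Evaluate f.
f(-1.2, -1.441) = -6.0308


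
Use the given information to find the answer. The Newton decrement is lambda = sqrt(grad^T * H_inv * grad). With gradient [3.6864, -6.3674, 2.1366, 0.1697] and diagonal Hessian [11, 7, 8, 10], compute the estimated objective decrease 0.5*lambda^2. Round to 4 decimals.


Step 1: H is diagonal, so H^(-1) * g = [0.3351, -0.9096, 0.2671, 0.017].
Step 2: g^T H^(-1) g = sum_i g_i^2 / H_ii
  = (3.6864)^2/11 + (-6.3674)^2/7 + (2.1366)^2/8 + (0.1697)^2/10
  = 1.2354 + 5.792 + 0.5706 + 0.0029 = 7.6009
Step 3: Objective decrease = 0.5 * g^T H^(-1) g = 3.8004


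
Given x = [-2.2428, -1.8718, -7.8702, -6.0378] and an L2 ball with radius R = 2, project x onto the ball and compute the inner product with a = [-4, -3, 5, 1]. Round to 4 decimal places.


Step 1: Compute ||x|| (intermediates to 6 decimals).
||x|| = sqrt((-2.2428)^2 + (-1.8718)^2 + (-7.8702)^2 + (-6.0378)^2) = 10.340641
Step 2: Project.
Since ||x|| > R, scale = R/||x|| = 2/10.340641 = 0.193412, proj(x) = scale * x
proj(x) = [-0.433784, -0.362029, -1.522191, -1.167783]
Step 3: Dot product.
a^T * proj(x) = -4*(-0.433784) - 3*(-0.362029) + 5*(-1.522191) + 1*(-1.167783) = -5.9575


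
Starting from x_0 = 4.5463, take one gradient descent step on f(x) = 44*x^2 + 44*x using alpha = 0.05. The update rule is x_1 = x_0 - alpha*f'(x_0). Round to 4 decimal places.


We compute the gradient at x_0 and apply the update.
f'(x) = 88*x + 44
f'(4.5463) = 88*4.5463 + 44 = 444.0744
x_1 = 4.5463 - 0.05*444.0744 = -17.6574


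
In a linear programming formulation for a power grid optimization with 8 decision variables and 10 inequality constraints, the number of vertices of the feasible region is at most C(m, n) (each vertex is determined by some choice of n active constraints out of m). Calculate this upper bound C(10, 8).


Each vertex corresponds to some choice of n active constraints out of m, so the number of vertices is at most C(m, n) = m! / (n!(m-n)!).
m = 10, n = 8
Numerator: 10 * 9 * 8 * 7 * 6 * 5 * 4 * 3
Denominator: 8! = 40320
C(10, 8) = 45


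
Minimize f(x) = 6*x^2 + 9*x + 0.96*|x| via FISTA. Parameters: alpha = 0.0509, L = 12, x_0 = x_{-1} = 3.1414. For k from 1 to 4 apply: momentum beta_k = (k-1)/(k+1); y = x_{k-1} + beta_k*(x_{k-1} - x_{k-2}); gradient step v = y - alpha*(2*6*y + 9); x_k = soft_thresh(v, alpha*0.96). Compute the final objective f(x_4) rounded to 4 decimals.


FISTA on f(x) = 6*x^2 + 9*x + 0.96*|x|
L = 12, alpha = 0.0509
Iteration 1: beta = 0.0, y = 3.1414 + 0.0*(3.1414 - 3.1414) = 3.1414
  grad(y) = 46.6968, v = y - alpha*grad = 0.7645
  prox(v) = soft_thresh(0.7645, 0.0489) = 0.7157
Iteration 2: beta = 0.3333, y = 0.7157 + 0.3333*(0.7157 - 3.1414) = -0.0929
  grad(y) = 7.8851, v = y - alpha*grad = -0.4943
  prox(v) = soft_thresh(-0.4943, 0.0489) = -0.4454
Iteration 3: beta = 0.5, y = -0.4454 + 0.5*(-0.4454 - 0.7157) = -1.0259
  grad(y) = -3.3111, v = y - alpha*grad = -0.8574
  prox(v) = soft_thresh(-0.8574, 0.0489) = -0.8085
Iteration 4: beta = 0.6, y = -0.8085 + 0.6*(-0.8085 + 0.4454) = -1.0264
  grad(y) = -3.3169, v = y - alpha*grad = -0.8576
  prox(v) = soft_thresh(-0.8576, 0.0489) = -0.8087
f(x_4) = 6*(-0.8087)^2 + 9*(-0.8087) + 0.96*|-0.8087| = -2.578


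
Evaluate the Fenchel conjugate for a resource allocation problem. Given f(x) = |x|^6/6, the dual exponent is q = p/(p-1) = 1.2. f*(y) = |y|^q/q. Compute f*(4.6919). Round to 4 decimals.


The conjugate exponent q satisfies 1/p + 1/q = 1.
p = 6, so q = 6/(6 - 1) = 1.2
|y|^q = 4.6919^1.2 = 6.3917
f*(4.6919) = 6.3917 / 1.2 = 5.3264


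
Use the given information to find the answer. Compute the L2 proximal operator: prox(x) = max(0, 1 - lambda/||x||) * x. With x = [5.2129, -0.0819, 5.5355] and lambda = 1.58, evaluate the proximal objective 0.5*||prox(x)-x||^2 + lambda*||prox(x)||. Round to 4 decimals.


Step 1: Compute ||x||.
||x|| = 7.6041
Step 2: Compute scaling factor.
scale = max(0, 1 - 1.58/7.6041) = 0.7922
Step 3: prox(x) = [4.1298, -0.0649, 4.3853]
||prox(x)|| = 6.0241
Step 4: Proximal objective.
0.5*||prox-x||^2 = 1.2482
lambda*||prox|| = 9.5181
Total = 10.7663


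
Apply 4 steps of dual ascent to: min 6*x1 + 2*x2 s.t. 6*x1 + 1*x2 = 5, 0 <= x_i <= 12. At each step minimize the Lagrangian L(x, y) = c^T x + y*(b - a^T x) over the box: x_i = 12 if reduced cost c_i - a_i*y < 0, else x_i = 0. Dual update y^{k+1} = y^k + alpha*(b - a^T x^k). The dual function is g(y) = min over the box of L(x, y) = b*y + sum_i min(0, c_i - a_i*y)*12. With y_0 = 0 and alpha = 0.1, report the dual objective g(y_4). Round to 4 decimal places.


Dual ascent for LP: min 6*x1 + 2*x2, 6*x1 + 1*x2 = 5, 0 <= x_i <= 12
Step 1: y^k = 0.0, reduced costs: (6.0, 2.0)
  x^k = (0.0, 0.0), subgradient = b - a^T x = 5.0
  y^{k+1} = 0.0 + 0.1*5.0 = 0.5
Step 2: y^k = 0.5, reduced costs: (3.0, 1.5)
  x^k = (0.0, 0.0), subgradient = b - a^T x = 5.0
  y^{k+1} = 0.5 + 0.1*5.0 = 1.0
Step 3: y^k = 1.0, reduced costs: (0.0, 1.0)
  x^k = (0.0, 0.0), subgradient = b - a^T x = 5.0
  y^{k+1} = 1.0 + 0.1*5.0 = 1.5
Step 4: y^k = 1.5, reduced costs: (-3.0, 0.5)
  x^k = (12.0, 0.0), subgradient = b - a^T x = -67.0
  y^{k+1} = 1.5 + 0.1*-67.0 = -5.2
Dual objective at y_4 = -5.2: reduced costs (37.2, 7.2), box minimizer x = (0.0, 0.0)
g(y_4) = b*y + (c1 - a1*y)*x1 + (c2 - a2*y)*x2 = 5*(-5.2) + 37.2*0.0 + 7.2*0.0 = -26.0 + 0.0 + 0.0 = -26.0


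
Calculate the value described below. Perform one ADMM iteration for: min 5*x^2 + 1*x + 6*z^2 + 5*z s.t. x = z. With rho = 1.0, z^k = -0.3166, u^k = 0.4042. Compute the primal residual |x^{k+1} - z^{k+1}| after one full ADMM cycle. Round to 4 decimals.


ADMM iteration with rho = 1.0, z^k = -0.3166, u^k = 0.4042
Step 1: x-update.
Minimize 5*x^2 + 1*x + (1.0/2)*(x + 0.3166 + 0.4042)^2
FOC: (2*5 + 1.0)*x = -1 + 1.0*(-0.3166 - 0.4042)
x^{k+1} = -0.1564
Step 2: z-update.
Minimize 6*z^2 + 5*z + (1.0/2)*(-0.1564 - z + 0.4042)^2
FOC: (2*6 + 1.0)*z = -5 + 1.0*(-0.1564 + 0.4042)
z^{k+1} = -0.3656
Step 3: u-update.
u^{k+1} = 0.4042 - 0.1564 + 0.3656 = 0.6133
Step 4: Primal residual = |-0.1564 + 0.3656| = 0.2091


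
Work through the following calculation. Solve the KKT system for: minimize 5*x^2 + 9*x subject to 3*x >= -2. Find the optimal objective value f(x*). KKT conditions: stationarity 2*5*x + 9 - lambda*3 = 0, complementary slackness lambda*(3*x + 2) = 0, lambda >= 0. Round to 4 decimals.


Step 1: Try lambda = 0 (constraint inactive).
x_unc = -9/(2*5) = -0.9
Check: 3*-0.9 = -2.7 < -2 -- violated!
Step 2: Constraint must be active: 3*x = -2
x* = -2/3 = -0.6667 (rounded; the exact value -2/3 is used below)
lambda = (2*5*(-2/3) + 9)/3 = 0.7778
Step 3: Compute optimal value.
f(x*) = 5*(-2/3)^2 + 9*(-2/3) = -3.7778


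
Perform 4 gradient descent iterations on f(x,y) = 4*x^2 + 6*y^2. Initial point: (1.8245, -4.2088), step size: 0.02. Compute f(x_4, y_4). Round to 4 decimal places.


Gradient descent on f(x,y) = 4*x^2 + 6*y^2.
Starting point: (1.8245, -4.2088), alpha = 0.02
Step 1: grad_x = 2*4*1.8245 = 14.596, grad_y = 2*6*-4.2088 = -50.5056
  x_1 = 1.8245 - 0.02*14.596 = 1.5326
  y_1 = -4.2088 - 0.02*-50.5056 = -3.1987
Step 2: grad_x = 2*4*1.5326 = 12.2606, grad_y = 2*6*-3.1987 = -38.3843
  x_2 = 1.5326 - 0.02*12.2606 = 1.2874
  y_2 = -3.1987 - 0.02*-38.3843 = -2.431
Step 3: grad_x = 2*4*1.2874 = 10.2989, grad_y = 2*6*-2.431 = -29.172
  x_3 = 1.2874 - 0.02*10.2989 = 1.0814
  y_3 = -2.431 - 0.02*-29.172 = -1.8476
Step 4: grad_x = 2*4*1.0814 = 8.6511, grad_y = 2*6*-1.8476 = -22.1707
  x_4 = 1.0814 - 0.02*8.6511 = 0.9084
  y_4 = -1.8476 - 0.02*-22.1707 = -1.4041
f(0.9084, -1.4041) = 4*0.9084^2 + 6*(-1.4041)^2 = 15.1303


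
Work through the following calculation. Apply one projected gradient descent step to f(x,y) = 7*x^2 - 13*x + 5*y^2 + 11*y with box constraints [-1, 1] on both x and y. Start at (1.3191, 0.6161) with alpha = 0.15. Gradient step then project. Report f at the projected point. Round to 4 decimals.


Step 1: Compute gradient at (1.3191, 0.6161).
grad_x = 2*7*1.3191 - 13 = 5.4674
grad_y = 2*5*0.6161 + 11 = 17.161
Step 2: Gradient step.
x_raw = 1.3191 - 0.15*5.4674 = 0.499
y_raw = 0.6161 - 0.15*17.161 = -1.9581
Step 3: Project onto [-1, 1].
x_proj = clip(0.499) = 0.499
y_proj = clip(-1.9581) = -1.0
Step 4: Evaluate f.
f(0.499, -1.0) = -10.7439


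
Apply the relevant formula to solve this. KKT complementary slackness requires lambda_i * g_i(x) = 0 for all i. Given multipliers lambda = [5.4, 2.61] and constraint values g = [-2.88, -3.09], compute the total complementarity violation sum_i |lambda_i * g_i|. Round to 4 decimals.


KKT complementary slackness check:
lambda_1 * g_1 = 5.4 * -2.88 = -15.552
lambda_2 * g_2 = 2.61 * -3.09 = -8.0649
Total violation = 15.552 + 8.0649 = 23.6169


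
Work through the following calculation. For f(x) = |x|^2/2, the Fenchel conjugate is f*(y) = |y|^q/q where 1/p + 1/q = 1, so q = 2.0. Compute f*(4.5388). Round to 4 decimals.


The conjugate exponent q satisfies 1/p + 1/q = 1.
p = 2, so q = 2/(2 - 1) = 2.0
|y|^q = 4.5388^2.0 = 20.6007
f*(4.5388) = 20.6007 / 2.0 = 10.3004


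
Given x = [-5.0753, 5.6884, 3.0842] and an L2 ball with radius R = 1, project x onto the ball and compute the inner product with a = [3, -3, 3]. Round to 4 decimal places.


Step 1: Compute ||x|| (intermediates to 6 decimals).
||x|| = sqrt((-5.0753)^2 + 5.6884^2 + 3.0842^2) = 8.223676
Step 2: Project.
Since ||x|| > R, scale = R/||x|| = 1/8.223676 = 0.1216, proj(x) = scale * x
proj(x) = [-0.617156, 0.691709, 0.375039]
Step 3: Dot product.
a^T * proj(x) = 3*(-0.617156) - 3*0.691709 + 3*0.375039 = -2.8015


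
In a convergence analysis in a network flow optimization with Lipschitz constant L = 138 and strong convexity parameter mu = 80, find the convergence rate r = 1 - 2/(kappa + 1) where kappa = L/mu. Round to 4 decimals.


Step 1: Compute the condition number.
kappa = L/mu = 138/80 = 1.725
Step 2: Compute the convergence rate.
r = 1 - 2/(kappa + 1) = 1 - 2*mu/(L + mu) = (L - mu)/(L + mu) = 58/218 = 0.2661


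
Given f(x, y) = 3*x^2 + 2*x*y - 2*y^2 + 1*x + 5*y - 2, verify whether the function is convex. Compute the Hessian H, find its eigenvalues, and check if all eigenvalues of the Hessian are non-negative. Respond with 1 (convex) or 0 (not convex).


The Hessian of f(x,y) = 3*x^2 + 2*x*y - 2*y^2 + 1*x + 5*y - 2 is:
H = [[6, 2], [2, -4]]
Trace = 6 - 4 = 2
Determinant = 6*-4 - (2)^2 = -28
Discriminant = (2)^2 - 4*-28 = 116.0
Eigenvalues: lambda_1 = -4.3852, lambda_2 = 6.3852
The function is not convex.

0


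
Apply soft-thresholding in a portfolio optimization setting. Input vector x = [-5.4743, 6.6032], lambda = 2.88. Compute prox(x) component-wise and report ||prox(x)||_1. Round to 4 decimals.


Soft-thresholding with lambda = 2.88:
prox(-5.4743) = sign(-5.4743)*max(|-5.4743| - 2.88, 0) = -2.5943
prox(6.6032) = sign(6.6032)*max(|6.6032| - 2.88, 0) = 3.7232
prox(x) = [-2.5943, 3.7232]
||prox(x)||_1 = 2.5943 + 3.7232 = 6.3175


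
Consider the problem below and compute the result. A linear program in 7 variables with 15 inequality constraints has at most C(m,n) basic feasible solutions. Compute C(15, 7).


Each vertex corresponds to some choice of n active constraints out of m, so the number of vertices is at most C(m, n) = m! / (n!(m-n)!).
m = 15, n = 7
Numerator: 15 * 14 * 13 * 12 * 11 * 10 * 9
Denominator: 7! = 5040
C(15, 7) = 6435


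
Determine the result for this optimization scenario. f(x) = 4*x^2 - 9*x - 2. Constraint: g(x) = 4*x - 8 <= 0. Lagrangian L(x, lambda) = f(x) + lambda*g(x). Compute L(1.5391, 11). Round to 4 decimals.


Step 1: Evaluate f(x).
f(1.5391) = 4*1.5391^2 - 9*1.5391 - 2 = -6.3766
Step 2: Evaluate g(x).
g(1.5391) = 4*1.5391 - 8 = -1.8436
Step 3: Compute Lagrangian.
L = -6.3766 + 11*-1.8436 = -26.6562


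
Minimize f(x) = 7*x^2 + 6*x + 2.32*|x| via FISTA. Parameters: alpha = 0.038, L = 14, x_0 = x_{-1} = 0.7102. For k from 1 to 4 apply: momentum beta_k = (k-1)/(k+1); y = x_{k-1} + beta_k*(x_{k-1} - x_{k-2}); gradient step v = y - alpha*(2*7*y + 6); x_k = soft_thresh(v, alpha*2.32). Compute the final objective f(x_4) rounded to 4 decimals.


FISTA on f(x) = 7*x^2 + 6*x + 2.32*|x|
L = 14, alpha = 0.038
Iteration 1: beta = 0.0, y = 0.7102 + 0.0*(0.7102 - 0.7102) = 0.7102
  grad(y) = 15.9428, v = y - alpha*grad = 0.1044
  prox(v) = soft_thresh(0.1044, 0.0882) = 0.0162
Iteration 2: beta = 0.3333, y = 0.0162 + 0.3333*(0.0162 - 0.7102) = -0.2151
  grad(y) = 2.9884, v = y - alpha*grad = -0.3287
  prox(v) = soft_thresh(-0.3287, 0.0882) = -0.2405
Iteration 3: beta = 0.5, y = -0.2405 + 0.5*(-0.2405 - 0.0162) = -0.3689
  grad(y) = 0.8357, v = y - alpha*grad = -0.4006
  prox(v) = soft_thresh(-0.4006, 0.0882) = -0.3125
Iteration 4: beta = 0.6, y = -0.3125 + 0.6*(-0.3125 + 0.2405) = -0.3557
  grad(y) = 1.0209, v = y - alpha*grad = -0.3944
  prox(v) = soft_thresh(-0.3944, 0.0882) = -0.3063
f(x_4) = 7*(-0.3063)^2 + 6*(-0.3063) + 2.32*|-0.3063| = -0.4705


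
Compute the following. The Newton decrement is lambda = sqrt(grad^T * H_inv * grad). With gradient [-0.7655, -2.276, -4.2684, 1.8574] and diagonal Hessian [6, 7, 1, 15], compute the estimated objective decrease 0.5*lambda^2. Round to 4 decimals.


Step 1: H is diagonal, so H^(-1) * g = [-0.1276, -0.3251, -4.2684, 0.1238].
Step 2: g^T H^(-1) g = sum_i g_i^2 / H_ii
  = (-0.7655)^2/6 + (-2.276)^2/7 + (-4.2684)^2/1 + (1.8574)^2/15
  = 0.0977 + 0.74 + 18.2192 + 0.23 = 19.2869
Step 3: Objective decrease = 0.5 * g^T H^(-1) g = 9.6435


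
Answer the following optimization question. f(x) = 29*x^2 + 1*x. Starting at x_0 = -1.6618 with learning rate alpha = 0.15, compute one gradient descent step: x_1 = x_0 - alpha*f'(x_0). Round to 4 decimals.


We compute the gradient at x_0 and apply the update.
f'(x) = 58*x + 1
f'(-1.6618) = 58*-1.6618 + 1 = -95.3844
x_1 = -1.6618 - 0.15*-95.3844 = 12.6459


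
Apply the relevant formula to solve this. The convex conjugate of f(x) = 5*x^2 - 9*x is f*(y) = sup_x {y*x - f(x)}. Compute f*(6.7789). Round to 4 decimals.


f*(y) = sup_x {y*x - a*x^2 - b*x} = sup_x {(y-b)*x - a*x^2}
FOC: (y - b) - 2a*x = 0 => x* = (y - b)/(2a)
x* = (6.7789 + 9)/(2*5) = 1.5779
f*(6.7789) = (y-b)^2/(4a) = (6.7789 + 9)^2/(4*5)
= 248.9737/20 = 12.4487


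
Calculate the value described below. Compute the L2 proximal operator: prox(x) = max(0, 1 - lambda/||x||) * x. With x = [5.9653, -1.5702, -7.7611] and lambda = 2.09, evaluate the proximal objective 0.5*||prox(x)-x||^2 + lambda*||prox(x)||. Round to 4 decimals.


Step 1: Compute ||x||.
||x|| = 9.9139
Step 2: Compute scaling factor.
scale = max(0, 1 - 2.09/9.9139) = 0.7892
Step 3: prox(x) = [4.7077, -1.2392, -6.1249]
||prox(x)|| = 7.8239
Step 4: Proximal objective.
0.5*||prox-x||^2 = 2.1841
lambda*||prox|| = 16.352
Total = 18.536


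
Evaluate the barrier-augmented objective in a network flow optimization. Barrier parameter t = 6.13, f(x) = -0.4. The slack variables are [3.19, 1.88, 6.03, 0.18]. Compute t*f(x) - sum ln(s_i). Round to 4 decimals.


Step 1: Compute log-barrier.
ln values: [1.16, 0.6313, 1.7967, -1.7148]
phi = -(1.16 + 0.6313 + 1.7967 - 1.7148) = -1.8732
Step 2: Compute augmented objective.
t*f(x) = 6.13*-0.4 = -2.452
Total = -2.452 - 1.8732 = -4.3252


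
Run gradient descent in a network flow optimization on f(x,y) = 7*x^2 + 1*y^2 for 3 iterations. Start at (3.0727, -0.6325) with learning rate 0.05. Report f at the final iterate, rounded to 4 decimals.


Gradient descent on f(x,y) = 7*x^2 + 1*y^2.
Starting point: (3.0727, -0.6325), alpha = 0.05
Step 1: grad_x = 2*7*3.0727 = 43.0178, grad_y = 2*1*-0.6325 = -1.265
  x_1 = 3.0727 - 0.05*43.0178 = 0.9218
  y_1 = -0.6325 - 0.05*-1.265 = -0.5693
Step 2: grad_x = 2*7*0.9218 = 12.9053, grad_y = 2*1*-0.5693 = -1.1385
  x_2 = 0.9218 - 0.05*12.9053 = 0.2765
  y_2 = -0.5693 - 0.05*-1.1385 = -0.5123
Step 3: grad_x = 2*7*0.2765 = 3.8716, grad_y = 2*1*-0.5123 = -1.0247
  x_3 = 0.2765 - 0.05*3.8716 = 0.083
  y_3 = -0.5123 - 0.05*-1.0247 = -0.4611
f(0.083, -0.4611) = 7*0.083^2 + 1*(-0.4611)^2 = 0.2608


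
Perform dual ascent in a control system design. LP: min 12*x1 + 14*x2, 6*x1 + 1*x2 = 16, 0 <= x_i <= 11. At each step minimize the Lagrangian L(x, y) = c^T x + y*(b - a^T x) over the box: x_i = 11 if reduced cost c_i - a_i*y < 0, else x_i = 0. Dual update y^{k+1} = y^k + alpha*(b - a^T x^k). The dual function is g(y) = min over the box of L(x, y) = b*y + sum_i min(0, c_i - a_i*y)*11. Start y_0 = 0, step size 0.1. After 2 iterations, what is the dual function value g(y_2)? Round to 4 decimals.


Dual ascent for LP: min 12*x1 + 14*x2, 6*x1 + 1*x2 = 16, 0 <= x_i <= 11
Step 1: y^k = 0.0, reduced costs: (12.0, 14.0)
  x^k = (0.0, 0.0), subgradient = b - a^T x = 16.0
  y^{k+1} = 0.0 + 0.1*16.0 = 1.6
Step 2: y^k = 1.6, reduced costs: (2.4, 12.4)
  x^k = (0.0, 0.0), subgradient = b - a^T x = 16.0
  y^{k+1} = 1.6 + 0.1*16.0 = 3.2
Dual objective at y_2 = 3.2: reduced costs (-7.2, 10.8), box minimizer x = (11.0, 0.0)
g(y_2) = b*y + (c1 - a1*y)*x1 + (c2 - a2*y)*x2 = 16*3.2 + (-7.2)*11.0 + 10.8*0.0 = 51.2 - 79.2 + 0.0 = -28.0


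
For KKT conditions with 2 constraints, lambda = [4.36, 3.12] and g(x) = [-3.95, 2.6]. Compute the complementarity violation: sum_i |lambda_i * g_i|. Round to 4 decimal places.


KKT complementary slackness check:
lambda_1 * g_1 = 4.36 * -3.95 = -17.222
lambda_2 * g_2 = 3.12 * 2.6 = 8.112
Total violation = 17.222 + 8.112 = 25.334


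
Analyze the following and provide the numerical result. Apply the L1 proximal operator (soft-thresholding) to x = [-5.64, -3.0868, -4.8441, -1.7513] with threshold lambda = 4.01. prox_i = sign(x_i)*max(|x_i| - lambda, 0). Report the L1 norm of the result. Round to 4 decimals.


Soft-thresholding with lambda = 4.01:
prox(-5.64) = sign(-5.64)*max(|-5.64| - 4.01, 0) = -1.63
prox(-3.0868) = sign(-3.0868)*max(|-3.0868| - 4.01, 0) = 0.0
prox(-4.8441) = sign(-4.8441)*max(|-4.8441| - 4.01, 0) = -0.8341
prox(-1.7513) = sign(-1.7513)*max(|-1.7513| - 4.01, 0) = 0.0
prox(x) = [-1.63, 0.0, -0.8341, 0.0]
||prox(x)||_1 = 1.63 + 0.0 + 0.8341 + 0.0 = 2.4641


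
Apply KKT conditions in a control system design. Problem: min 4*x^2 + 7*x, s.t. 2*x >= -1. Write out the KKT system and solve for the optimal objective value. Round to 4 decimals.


Step 1: Try lambda = 0 (constraint inactive).
x_unc = -7/(2*4) = -0.875
Check: 2*-0.875 = -1.75 < -1 -- violated!
Step 2: Constraint must be active: 2*x = -1
x* = -1/2 = -0.5
lambda = (2*4*(-0.5) + 7)/2 = 1.5
Step 3: Compute optimal value.
f(x*) = 4*(-0.5)^2 + 7*(-0.5) = -2.5


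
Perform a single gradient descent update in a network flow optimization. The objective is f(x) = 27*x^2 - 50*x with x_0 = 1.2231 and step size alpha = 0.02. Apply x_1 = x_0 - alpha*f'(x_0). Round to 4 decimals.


We compute the gradient at x_0 and apply the update.
f'(x) = 54*x - 50
f'(1.2231) = 54*1.2231 - 50 = 16.0474
x_1 = 1.2231 - 0.02*16.0474 = 0.9022


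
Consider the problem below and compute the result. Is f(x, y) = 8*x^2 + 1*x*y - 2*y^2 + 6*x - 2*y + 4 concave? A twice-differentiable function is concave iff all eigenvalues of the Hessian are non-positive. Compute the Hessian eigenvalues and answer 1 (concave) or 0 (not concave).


The Hessian of f(x,y) = 8*x^2 + 1*x*y - 2*y^2 + 6*x - 2*y + 4 is:
H = [[16, 1], [1, -4]]
Trace = 16 - 4 = 12
Determinant = 16*-4 - (1)^2 = -65
Discriminant = (12)^2 - 4*-65 = 404.0
Eigenvalues: lambda_1 = -4.0499, lambda_2 = 16.0499
The function is not concave.

0


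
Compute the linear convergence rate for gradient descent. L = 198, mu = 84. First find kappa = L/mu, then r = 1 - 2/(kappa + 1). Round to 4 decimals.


Step 1: Compute the condition number.
kappa = L/mu = 198/84 = 2.3571
Step 2: Compute the convergence rate.
r = 1 - 2/(kappa + 1) = 1 - 2*mu/(L + mu) = (L - mu)/(L + mu) = 114/282 = 0.4043


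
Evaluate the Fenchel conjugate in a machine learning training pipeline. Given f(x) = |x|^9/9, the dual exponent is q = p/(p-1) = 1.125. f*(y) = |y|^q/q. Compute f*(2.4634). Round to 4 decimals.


The conjugate exponent q satisfies 1/p + 1/q = 1.
p = 9, so q = 9/(9 - 1) = 1.125
|y|^q = 2.4634^1.125 = 2.7573
f*(2.4634) = 2.7573 / 1.125 = 2.4509


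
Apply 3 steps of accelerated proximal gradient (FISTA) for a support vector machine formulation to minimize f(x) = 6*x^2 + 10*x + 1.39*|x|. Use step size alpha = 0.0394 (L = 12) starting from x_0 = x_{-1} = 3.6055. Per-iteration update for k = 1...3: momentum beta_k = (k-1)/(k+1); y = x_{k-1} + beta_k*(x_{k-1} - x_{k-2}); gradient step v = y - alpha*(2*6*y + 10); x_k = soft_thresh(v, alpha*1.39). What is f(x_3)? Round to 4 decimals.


FISTA on f(x) = 6*x^2 + 10*x + 1.39*|x|
L = 12, alpha = 0.0394
Iteration 1: beta = 0.0, y = 3.6055 + 0.0*(3.6055 - 3.6055) = 3.6055
  grad(y) = 53.266, v = y - alpha*grad = 1.5068
  prox(v) = soft_thresh(1.5068, 0.0548) = 1.4521
Iteration 2: beta = 0.3333, y = 1.4521 + 0.3333*(1.4521 - 3.6055) = 0.7342
  grad(y) = 18.8109, v = y - alpha*grad = -0.0069
  prox(v) = soft_thresh(-0.0069, 0.0548) = 0.0
Iteration 3: beta = 0.5, y = 0.0 + 0.5*(0.0 - 1.4521) = -0.726
  grad(y) = 1.2877, v = y - alpha*grad = -0.7768
  prox(v) = soft_thresh(-0.7768, 0.0548) = -0.722
f(x_3) = 6*(-0.722)^2 + 10*(-0.722) + 1.39*|-0.722| = -3.0887


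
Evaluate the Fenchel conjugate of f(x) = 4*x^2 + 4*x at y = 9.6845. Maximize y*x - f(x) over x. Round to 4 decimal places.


f*(y) = sup_x {y*x - a*x^2 - b*x} = sup_x {(y-b)*x - a*x^2}
FOC: (y - b) - 2a*x = 0 => x* = (y - b)/(2a)
x* = (9.6845 - 4)/(2*4) = 0.7106
f*(9.6845) = (y-b)^2/(4a) = (9.6845 - 4)^2/(4*4)
= 32.3135/16 = 2.0196


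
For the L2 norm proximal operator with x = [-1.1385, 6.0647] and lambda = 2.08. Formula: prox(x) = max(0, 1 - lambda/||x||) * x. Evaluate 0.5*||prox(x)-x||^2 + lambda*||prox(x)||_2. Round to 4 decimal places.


Step 1: Compute ||x||.
||x|| = 6.1706
Step 2: Compute scaling factor.
scale = max(0, 1 - 2.08/6.1706) = 0.6629
Step 3: prox(x) = [-0.7547, 4.0204]
||prox(x)|| = 4.0906
Step 4: Proximal objective.
0.5*||prox-x||^2 = 2.1632
lambda*||prox|| = 8.5084
Total = 10.6717


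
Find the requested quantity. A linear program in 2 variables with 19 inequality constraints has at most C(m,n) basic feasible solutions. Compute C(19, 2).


Each vertex corresponds to some choice of n active constraints out of m, so the number of vertices is at most C(m, n) = m! / (n!(m-n)!).
m = 19, n = 2
Numerator: 19 * 18
Denominator: 2! = 2
C(19, 2) = 171


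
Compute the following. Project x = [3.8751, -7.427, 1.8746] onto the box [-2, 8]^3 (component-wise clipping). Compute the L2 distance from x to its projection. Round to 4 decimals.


Project each component onto [-2, 8].
clip(3.8751) = 3.8751, clip(-7.427) = -2.0, clip(1.8746) = 1.8746
Projection = [3.8751, -2.0, 1.8746]
Squared diffs: [0.0, 29.4523, 0.0]
Distance = sqrt(29.4523) = 5.427


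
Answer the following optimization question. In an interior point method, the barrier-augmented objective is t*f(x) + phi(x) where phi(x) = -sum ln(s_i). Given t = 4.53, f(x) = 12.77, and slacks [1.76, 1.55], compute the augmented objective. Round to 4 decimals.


Step 1: Compute log-barrier.
ln values: [0.5653, 0.4383]
phi = -(0.5653 + 0.4383) = -1.0036
Step 2: Compute augmented objective.
t*f(x) = 4.53*12.77 = 57.8481
Total = 57.8481 - 1.0036 = 56.8445


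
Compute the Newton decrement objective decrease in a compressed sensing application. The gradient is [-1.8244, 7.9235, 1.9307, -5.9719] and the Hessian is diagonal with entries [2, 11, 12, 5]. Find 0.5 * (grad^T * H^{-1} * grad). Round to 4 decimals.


Step 1: H is diagonal, so H^(-1) * g = [-0.9122, 0.7203, 0.1609, -1.1944].
Step 2: g^T H^(-1) g = sum_i g_i^2 / H_ii
  = (-1.8244)^2/2 + (7.9235)^2/11 + (1.9307)^2/12 + (-5.9719)^2/5
  = 1.6642 + 5.7074 + 0.3106 + 7.1327 = 14.815
Step 3: Objective decrease = 0.5 * g^T H^(-1) g = 7.4075


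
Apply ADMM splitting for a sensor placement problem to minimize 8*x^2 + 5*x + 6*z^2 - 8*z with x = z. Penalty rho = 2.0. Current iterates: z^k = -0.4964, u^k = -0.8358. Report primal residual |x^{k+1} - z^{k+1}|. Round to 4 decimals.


ADMM iteration with rho = 2.0, z^k = -0.4964, u^k = -0.8358
Step 1: x-update.
Minimize 8*x^2 + 5*x + (2.0/2)*(x + 0.4964 - 0.8358)^2
FOC: (2*8 + 2.0)*x = -5 + 2.0*(-0.4964 + 0.8358)
x^{k+1} = -0.2401
Step 2: z-update.
Minimize 6*z^2 - 8*z + (2.0/2)*(-0.2401 - z - 0.8358)^2
FOC: (2*6 + 2.0)*z = 8 + 2.0*(-0.2401 - 0.8358)
z^{k+1} = 0.4177
Step 3: u-update.
u^{k+1} = -0.8358 - 0.2401 - 0.4177 = -1.4936
Step 4: Primal residual = |-0.2401 - 0.4177| = 0.6578


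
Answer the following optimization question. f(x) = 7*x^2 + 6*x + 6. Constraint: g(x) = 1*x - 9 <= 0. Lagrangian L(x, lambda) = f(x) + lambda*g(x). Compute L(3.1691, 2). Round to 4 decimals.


Step 1: Evaluate f(x).
f(3.1691) = 7*3.1691^2 + 6*3.1691 + 6 = 95.317
Step 2: Evaluate g(x).
g(3.1691) = 1*3.1691 - 9 = -5.8309
Step 3: Compute Lagrangian.
L = 95.317 + 2*-5.8309 = 83.6552


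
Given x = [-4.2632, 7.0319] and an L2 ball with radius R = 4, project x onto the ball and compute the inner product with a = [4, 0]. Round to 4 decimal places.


Step 1: Compute ||x|| (intermediates to 6 decimals).
||x|| = sqrt((-4.2632)^2 + 7.0319^2) = 8.22329
Step 2: Project.
Since ||x|| > R, scale = R/||x|| = 4/8.22329 = 0.486423, proj(x) = scale * x
proj(x) = [-2.073719, 3.420478]
Step 3: Dot product.
a^T * proj(x) = 4*(-2.073719) + 0*3.420478 = -8.2949
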